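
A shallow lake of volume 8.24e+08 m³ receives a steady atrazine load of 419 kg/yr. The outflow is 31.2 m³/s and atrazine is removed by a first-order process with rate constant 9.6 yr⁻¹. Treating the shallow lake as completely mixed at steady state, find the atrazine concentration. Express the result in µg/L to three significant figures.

0.0471 µg/L

Outflow Q = 31.2 m³/s × 3.156e+07 s/yr = 9.846e+08 m³/yr.
Steady-state CSTR mass balance: W = Q·C + k·V·C, so C = W/(Q + kV).
Q + kV = 9.846e+08 + 9.6·8.24e+08 = 8.895e+09 m³/yr.
C = 419/8.895e+09 = 4.711e-08 kg/m³ = 4.711e-05 mg/L = 0.04711 µg/L.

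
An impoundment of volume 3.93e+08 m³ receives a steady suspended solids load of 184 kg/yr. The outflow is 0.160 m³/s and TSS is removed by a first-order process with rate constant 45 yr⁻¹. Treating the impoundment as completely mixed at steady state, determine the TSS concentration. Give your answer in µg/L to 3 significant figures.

Outflow Q = 0.160 m³/s × 3.156e+07 s/yr = 5.049e+06 m³/yr.
Steady-state CSTR mass balance: W = Q·C + k·V·C, so C = W/(Q + kV).
Q + kV = 5.049e+06 + 45·3.93e+08 = 1.769e+10 m³/yr.
C = 184/1.769e+10 = 1.04e-08 kg/m³ = 1.04e-05 mg/L = 0.0104 µg/L.

0.0104 µg/L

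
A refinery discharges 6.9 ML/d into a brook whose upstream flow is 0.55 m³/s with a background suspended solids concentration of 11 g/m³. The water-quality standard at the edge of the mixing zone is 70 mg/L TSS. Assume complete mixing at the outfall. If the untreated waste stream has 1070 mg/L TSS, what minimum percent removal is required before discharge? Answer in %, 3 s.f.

55.5 %

6.9 ML/d = 0.07986 m³/s.
Mass balance: 70·0.6299 = 0.07986·Cₑ + 0.55·11.
Cₑ = (44.09 − 6.05) / 0.07986 = 476.3 mg/L.
Required removal = 1 − 476.3/1070 = 55.48 %.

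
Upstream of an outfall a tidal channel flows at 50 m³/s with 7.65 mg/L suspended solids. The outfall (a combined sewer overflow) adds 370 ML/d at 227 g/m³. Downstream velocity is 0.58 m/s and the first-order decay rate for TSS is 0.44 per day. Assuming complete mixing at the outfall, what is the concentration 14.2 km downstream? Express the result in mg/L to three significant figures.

370 ML/d = 4.282 m³/s.
After complete mixing, C₀ = (4.282·227 + 50·7.65) / 54.28 = 24.95 mg/L.
Travel time t = 1.42e+04 m / 0.58 m/s = 2.448e+04 s = 0.2834 d.
C = 24.95·exp(−0.44·0.2834) = 24.95·0.8828 = 22.03 mg/L.

22.0 mg/L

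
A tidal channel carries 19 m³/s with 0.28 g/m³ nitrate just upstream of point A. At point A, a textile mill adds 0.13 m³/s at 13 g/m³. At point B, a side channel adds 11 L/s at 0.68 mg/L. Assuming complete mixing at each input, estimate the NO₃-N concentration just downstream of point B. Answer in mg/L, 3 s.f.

0.367 mg/L

After input A: C = (19·0.28 + 0.13·13) / 19.13 = 0.3664 mg/L.
11 L/s = 0.011 m³/s.
After input B: C = (19.13·0.3664 + 0.011·0.68) / 19.14 = 0.3666 mg/L.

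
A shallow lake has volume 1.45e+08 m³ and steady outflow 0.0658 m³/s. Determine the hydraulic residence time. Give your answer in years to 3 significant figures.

69.8 yr

Q = 0.0658 m³/s × 3.156e+07 s/yr = 2.076e+06 m³/yr.
Hydraulic residence time τ = V/Q = 1.45e+08/2.076e+06 = 69.83 yr.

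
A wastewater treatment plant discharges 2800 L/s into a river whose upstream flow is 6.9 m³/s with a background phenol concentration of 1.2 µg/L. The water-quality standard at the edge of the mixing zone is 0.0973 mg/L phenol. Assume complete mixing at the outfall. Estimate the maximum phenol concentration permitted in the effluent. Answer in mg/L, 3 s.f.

0.334 mg/L

2800 L/s = 2.8 m³/s.
1.2 µg/L = 0.0012 mg/L.
Mass balance: 0.0973·9.7 = 2.8·Cₑ + 6.9·0.0012.
Cₑ = (0.9438 − 0.00828) / 2.8 = 0.3341 mg/L.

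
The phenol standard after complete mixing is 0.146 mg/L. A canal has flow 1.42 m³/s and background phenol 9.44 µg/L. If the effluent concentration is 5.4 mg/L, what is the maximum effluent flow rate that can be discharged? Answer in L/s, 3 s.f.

36.9 L/s

9.44 µg/L = 0.00944 mg/L.
Mass balance at complete mixing: C_std·(Q_w + Q_r) = Q_w·C_e + Q_r·C_b.
Rearranging, Q_w = Q_r·(C_std − C_b)/(C_e − C_std) = 1.42·(0.146 − 0.00944) / (5.4 − 0.146) = 0.03691 m³/s.
= 36.91 L/s.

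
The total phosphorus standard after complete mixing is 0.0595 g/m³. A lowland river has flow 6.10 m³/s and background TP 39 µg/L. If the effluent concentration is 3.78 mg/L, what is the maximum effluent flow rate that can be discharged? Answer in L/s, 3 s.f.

39 µg/L = 0.039 mg/L.
Mass balance at complete mixing: C_std·(Q_w + Q_r) = Q_w·C_e + Q_r·C_b.
Rearranging, Q_w = Q_r·(C_std − C_b)/(C_e − C_std) = 6.10·(0.0595 − 0.039) / (3.78 − 0.0595) = 0.03361 m³/s.
= 33.61 L/s.

33.6 L/s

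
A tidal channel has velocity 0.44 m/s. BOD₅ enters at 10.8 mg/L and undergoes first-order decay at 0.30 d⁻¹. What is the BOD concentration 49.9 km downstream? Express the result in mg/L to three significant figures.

7.28 mg/L

Travel time t = 49.9 km / 0.44 m/s = 4.99e+04/0.44 = 1.134e+05 s = 1.313 d.
First-order decay: C = 10.8·exp(−0.30·1.313) = 10.8·0.6745 = 7.285 mg/L.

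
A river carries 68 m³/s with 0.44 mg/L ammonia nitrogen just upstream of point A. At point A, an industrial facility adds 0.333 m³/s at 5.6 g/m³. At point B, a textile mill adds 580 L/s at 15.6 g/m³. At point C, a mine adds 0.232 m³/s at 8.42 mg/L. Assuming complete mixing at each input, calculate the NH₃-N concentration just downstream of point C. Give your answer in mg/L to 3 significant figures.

0.619 mg/L

After input A: C = (68·0.44 + 0.333·5.6) / 68.33 = 0.4651 mg/L.
580 L/s = 0.58 m³/s.
After input B: C = (68.33·0.4651 + 0.58·15.6) / 68.91 = 0.5925 mg/L.
After input C: C = (68.91·0.5925 + 0.232·8.42) / 69.14 = 0.6188 mg/L.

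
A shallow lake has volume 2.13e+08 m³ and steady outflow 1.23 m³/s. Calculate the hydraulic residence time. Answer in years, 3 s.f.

5.49 yr

Q = 1.23 m³/s × 3.156e+07 s/yr = 3.882e+07 m³/yr.
Hydraulic residence time τ = V/Q = 2.13e+08/3.882e+07 = 5.487 yr.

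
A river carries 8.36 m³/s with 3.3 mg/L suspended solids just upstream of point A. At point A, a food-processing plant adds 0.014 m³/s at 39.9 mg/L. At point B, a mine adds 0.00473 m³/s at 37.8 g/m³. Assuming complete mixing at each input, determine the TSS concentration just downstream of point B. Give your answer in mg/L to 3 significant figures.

After input A: C = (8.36·3.3 + 0.014·39.9) / 8.374 = 3.361 mg/L.
After input B: C = (8.374·3.361 + 0.00473·37.8) / 8.379 = 3.381 mg/L.

3.38 mg/L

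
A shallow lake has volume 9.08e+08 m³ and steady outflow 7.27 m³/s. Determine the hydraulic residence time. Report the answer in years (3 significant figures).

3.96 yr

Q = 7.27 m³/s × 3.156e+07 s/yr = 2.294e+08 m³/yr.
Hydraulic residence time τ = V/Q = 9.08e+08/2.294e+08 = 3.958 yr.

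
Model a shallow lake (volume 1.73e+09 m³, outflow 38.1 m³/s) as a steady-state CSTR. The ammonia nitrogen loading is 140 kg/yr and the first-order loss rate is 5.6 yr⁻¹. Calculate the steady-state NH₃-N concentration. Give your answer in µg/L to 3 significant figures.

Outflow Q = 38.1 m³/s × 3.156e+07 s/yr = 1.202e+09 m³/yr.
Steady-state CSTR mass balance: W = Q·C + k·V·C, so C = W/(Q + kV).
Q + kV = 1.202e+09 + 5.6·1.73e+09 = 1.089e+10 m³/yr.
C = 140/1.089e+10 = 1.286e-08 kg/m³ = 1.286e-05 mg/L = 0.01286 µg/L.

0.0129 µg/L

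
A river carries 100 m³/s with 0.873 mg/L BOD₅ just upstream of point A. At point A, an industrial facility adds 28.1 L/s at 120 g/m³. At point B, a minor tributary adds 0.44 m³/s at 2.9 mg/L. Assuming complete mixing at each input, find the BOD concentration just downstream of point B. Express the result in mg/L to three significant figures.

28.1 L/s = 0.0281 m³/s.
After input A: C = (100·0.873 + 0.0281·120) / 100 = 0.9065 mg/L.
After input B: C = (100·0.9065 + 0.44·2.9) / 100.5 = 0.9152 mg/L.

0.915 mg/L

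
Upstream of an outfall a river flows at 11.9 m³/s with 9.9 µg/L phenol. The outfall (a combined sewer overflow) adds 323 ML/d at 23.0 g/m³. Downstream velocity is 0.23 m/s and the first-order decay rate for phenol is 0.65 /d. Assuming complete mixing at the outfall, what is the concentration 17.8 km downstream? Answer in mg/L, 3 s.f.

323 ML/d = 3.738 m³/s.
9.9 µg/L = 0.0099 mg/L.
After complete mixing, C₀ = (3.738·23 + 11.9·0.0099) / 15.64 = 5.506 mg/L.
Travel time t = 1.78e+04 m / 0.23 m/s = 7.739e+04 s = 0.8957 d.
C = 5.506·exp(−0.65·0.8957) = 5.506·0.5587 = 3.076 mg/L.

3.08 mg/L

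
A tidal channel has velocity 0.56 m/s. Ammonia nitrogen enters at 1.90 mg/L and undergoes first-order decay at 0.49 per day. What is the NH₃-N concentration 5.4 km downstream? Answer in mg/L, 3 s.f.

Travel time t = 5.4 km / 0.56 m/s = 5400/0.56 = 9643 s = 0.1116 d.
First-order decay: C = 1.90·exp(−0.49·0.1116) = 1.90·0.9468 = 1.799 mg/L.

1.80 mg/L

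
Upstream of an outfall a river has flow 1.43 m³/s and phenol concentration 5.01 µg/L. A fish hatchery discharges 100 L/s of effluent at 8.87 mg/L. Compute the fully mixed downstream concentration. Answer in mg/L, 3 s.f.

100 L/s = 0.1 m³/s.
5.01 µg/L = 0.00501 mg/L.
By mass balance at complete mixing, C = (0.1·8.87 + 1.43·0.00501) / (0.1 + 1.43) = 0.8942/1.53 = 0.5844 mg/L.

0.584 mg/L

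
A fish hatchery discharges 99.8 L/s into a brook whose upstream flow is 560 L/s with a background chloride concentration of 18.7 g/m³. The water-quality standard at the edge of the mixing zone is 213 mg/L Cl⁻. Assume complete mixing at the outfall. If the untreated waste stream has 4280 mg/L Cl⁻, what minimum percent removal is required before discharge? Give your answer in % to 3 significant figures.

69.5 %

99.8 L/s = 0.0998 m³/s.
560 L/s = 0.56 m³/s.
Mass balance: 213·0.6598 = 0.0998·Cₑ + 0.56·18.7.
Cₑ = (140.5 − 10.47) / 0.0998 = 1303 mg/L.
Required removal = 1 − 1303/4280 = 69.55 %.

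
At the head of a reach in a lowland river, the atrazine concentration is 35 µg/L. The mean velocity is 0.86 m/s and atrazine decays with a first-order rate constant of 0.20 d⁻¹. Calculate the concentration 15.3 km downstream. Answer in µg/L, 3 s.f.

Travel time t = 15.3 km / 0.86 m/s = 1.53e+04/0.86 = 1.779e+04 s = 0.2059 d.
First-order decay: C = 35·exp(−0.20·0.2059) = 35·0.9597 = 33.59 µg/L.

33.6 µg/L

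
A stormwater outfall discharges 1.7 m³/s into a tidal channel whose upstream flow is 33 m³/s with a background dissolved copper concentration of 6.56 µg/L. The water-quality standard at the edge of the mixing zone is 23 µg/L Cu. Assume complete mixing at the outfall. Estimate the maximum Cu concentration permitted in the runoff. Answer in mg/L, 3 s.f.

6.56 µg/L = 0.00656 mg/L.
23 µg/L = 0.023 mg/L.
Mass balance: 0.023·34.7 = 1.7·Cₑ + 33·0.00656.
Cₑ = (0.7981 − 0.2165) / 1.7 = 0.3421 mg/L.

0.342 mg/L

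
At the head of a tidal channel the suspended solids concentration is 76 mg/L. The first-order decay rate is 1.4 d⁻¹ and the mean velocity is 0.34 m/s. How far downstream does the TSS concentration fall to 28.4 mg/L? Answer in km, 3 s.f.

From C = C₀·e^(−kt), t = ln(C₀/C)/k = ln(76/28.4)/1.4 = 0.9843/1.4 = 0.7031 d.
Distance = v·t = 0.34 m/s × 6.075e+04 s = 2.065e+04 m = 20.65 km.

20.7 km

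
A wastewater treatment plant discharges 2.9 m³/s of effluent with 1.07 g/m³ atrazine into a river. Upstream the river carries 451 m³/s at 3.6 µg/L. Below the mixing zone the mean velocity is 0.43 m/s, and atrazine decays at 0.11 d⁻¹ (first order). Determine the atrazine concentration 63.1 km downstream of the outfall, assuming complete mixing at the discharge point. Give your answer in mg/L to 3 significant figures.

0.00864 mg/L

3.6 µg/L = 0.0036 mg/L.
After complete mixing, C₀ = (2.9·1.07 + 451·0.0036) / 453.9 = 0.01041 mg/L.
Travel time t = 6.31e+04 m / 0.43 m/s = 1.467e+05 s = 1.698 d.
C = 0.01041·exp(−0.11·1.698) = 0.01041·0.8296 = 0.008639 mg/L.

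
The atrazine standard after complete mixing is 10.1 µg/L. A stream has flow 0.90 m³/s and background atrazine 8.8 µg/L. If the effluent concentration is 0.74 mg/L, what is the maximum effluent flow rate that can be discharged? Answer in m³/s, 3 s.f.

8.8 µg/L = 0.0088 mg/L.
10.1 µg/L = 0.0101 mg/L.
Mass balance at complete mixing: C_std·(Q_w + Q_r) = Q_w·C_e + Q_r·C_b.
Rearranging, Q_w = Q_r·(C_std − C_b)/(C_e − C_std) = 0.90·(0.0101 − 0.0088) / (0.74 − 0.0101) = 0.001603 m³/s.

0.00160 m³/s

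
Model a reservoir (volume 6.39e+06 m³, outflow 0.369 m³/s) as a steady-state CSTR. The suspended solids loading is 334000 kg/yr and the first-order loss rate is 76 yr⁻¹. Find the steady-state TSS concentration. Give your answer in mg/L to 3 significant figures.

0.672 mg/L

Outflow Q = 0.369 m³/s × 3.156e+07 s/yr = 1.164e+07 m³/yr.
Steady-state CSTR mass balance: W = Q·C + k·V·C, so C = W/(Q + kV).
Q + kV = 1.164e+07 + 76·6.39e+06 = 4.973e+08 m³/yr.
C = 334000/4.973e+08 = 0.0006716 kg/m³ = 0.6716 mg/L.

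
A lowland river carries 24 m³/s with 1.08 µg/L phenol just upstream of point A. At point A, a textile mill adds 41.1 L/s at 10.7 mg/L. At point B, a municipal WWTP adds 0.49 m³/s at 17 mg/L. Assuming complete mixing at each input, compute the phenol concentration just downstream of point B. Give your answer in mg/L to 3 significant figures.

1.08 µg/L = 0.00108 mg/L.
41.1 L/s = 0.0411 m³/s.
After input A: C = (24·0.00108 + 0.0411·10.7) / 24.04 = 0.01937 mg/L.
After input B: C = (24.04·0.01937 + 0.49·17) / 24.53 = 0.3586 mg/L.

0.359 mg/L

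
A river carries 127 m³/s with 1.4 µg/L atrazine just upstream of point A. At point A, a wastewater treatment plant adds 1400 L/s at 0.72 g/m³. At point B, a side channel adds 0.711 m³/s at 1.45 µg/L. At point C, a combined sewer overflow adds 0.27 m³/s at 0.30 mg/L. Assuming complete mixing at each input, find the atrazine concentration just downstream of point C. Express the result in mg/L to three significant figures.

1.4 µg/L = 0.0014 mg/L.
1400 L/s = 1.4 m³/s.
After input A: C = (127·0.0014 + 1.4·0.72) / 128.4 = 0.009235 mg/L.
1.45 µg/L = 0.00145 mg/L.
After input B: C = (128.4·0.009235 + 0.711·0.00145) / 129.1 = 0.009192 mg/L.
After input C: C = (129.1·0.009192 + 0.27·0.3) / 129.4 = 0.009799 mg/L.

0.00980 mg/L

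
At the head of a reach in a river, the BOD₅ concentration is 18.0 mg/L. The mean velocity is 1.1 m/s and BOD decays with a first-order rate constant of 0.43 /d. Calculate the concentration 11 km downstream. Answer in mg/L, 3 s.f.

Travel time t = 11 km / 1.1 m/s = 1.1e+04/1.1 = 1e+04 s = 0.1157 d.
First-order decay: C = 18.0·exp(−0.43·0.1157) = 18.0·0.9514 = 17.13 mg/L.

17.1 mg/L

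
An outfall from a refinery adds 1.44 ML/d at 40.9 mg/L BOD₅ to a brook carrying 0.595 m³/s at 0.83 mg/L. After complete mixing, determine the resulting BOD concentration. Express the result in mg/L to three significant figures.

1.44 ML/d = 0.01667 m³/s.
Conservation of mass across the mixing zone: C = (0.01667·40.9 + 0.595·0.83) / (0.01667 + 0.595) = 1.176/0.6117 = 1.922 mg/L.

1.92 mg/L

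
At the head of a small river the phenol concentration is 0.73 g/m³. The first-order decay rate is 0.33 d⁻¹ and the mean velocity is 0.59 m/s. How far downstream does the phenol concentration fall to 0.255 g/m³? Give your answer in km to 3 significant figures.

162 km

From C = C₀·e^(−kt), t = ln(C₀/C)/k = ln(0.73/0.255)/0.33 = 1.052/0.33 = 3.187 d.
Distance = v·t = 0.59 m/s × 2.754e+05 s = 1.625e+05 m = 162.5 km.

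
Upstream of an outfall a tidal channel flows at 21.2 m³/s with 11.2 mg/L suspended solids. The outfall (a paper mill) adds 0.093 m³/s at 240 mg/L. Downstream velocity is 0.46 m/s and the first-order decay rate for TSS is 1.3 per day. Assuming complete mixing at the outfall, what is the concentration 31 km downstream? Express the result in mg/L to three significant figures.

4.43 mg/L

After complete mixing, C₀ = (0.093·240 + 21.2·11.2) / 21.29 = 12.2 mg/L.
Travel time t = 3.1e+04 m / 0.46 m/s = 6.739e+04 s = 0.78 d.
C = 12.2·exp(−1.3·0.78) = 12.2·0.3628 = 4.426 mg/L.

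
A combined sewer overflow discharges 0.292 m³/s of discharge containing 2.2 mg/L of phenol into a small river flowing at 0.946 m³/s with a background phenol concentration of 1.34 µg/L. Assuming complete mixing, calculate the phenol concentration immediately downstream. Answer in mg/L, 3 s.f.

0.520 mg/L

1.34 µg/L = 0.00134 mg/L.
By mass balance at complete mixing, C = (0.292·2.2 + 0.946·0.00134) / (0.292 + 0.946) = 0.6437/1.238 = 0.5199 mg/L.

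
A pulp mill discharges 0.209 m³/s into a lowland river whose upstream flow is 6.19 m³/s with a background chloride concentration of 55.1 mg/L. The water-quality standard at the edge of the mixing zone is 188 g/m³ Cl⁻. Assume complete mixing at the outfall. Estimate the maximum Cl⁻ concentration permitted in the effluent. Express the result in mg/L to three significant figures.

Mass balance: 188·6.399 = 0.209·Cₑ + 6.19·55.1.
Cₑ = (1203 − 341.1) / 0.209 = 4124 mg/L.

4120 mg/L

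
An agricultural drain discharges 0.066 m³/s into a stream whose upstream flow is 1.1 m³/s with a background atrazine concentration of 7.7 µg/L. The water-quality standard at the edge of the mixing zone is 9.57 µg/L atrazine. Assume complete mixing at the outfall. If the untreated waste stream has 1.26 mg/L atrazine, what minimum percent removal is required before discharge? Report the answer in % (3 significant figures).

7.7 µg/L = 0.0077 mg/L.
9.57 µg/L = 0.00957 mg/L.
Mass balance: 0.00957·1.166 = 0.066·Cₑ + 1.1·0.0077.
Cₑ = (0.01116 − 0.00847) / 0.066 = 0.04074 mg/L.
Required removal = 1 − 0.04074/1.26 = 96.77 %.

96.8 %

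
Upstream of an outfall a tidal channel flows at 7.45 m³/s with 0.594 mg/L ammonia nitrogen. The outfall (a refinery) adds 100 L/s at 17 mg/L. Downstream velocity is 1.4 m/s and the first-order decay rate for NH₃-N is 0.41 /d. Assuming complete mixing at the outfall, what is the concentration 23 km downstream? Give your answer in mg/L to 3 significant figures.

100 L/s = 0.1 m³/s.
After complete mixing, C₀ = (0.1·17 + 7.45·0.594) / 7.55 = 0.8113 mg/L.
Travel time t = 2.3e+04 m / 1.4 m/s = 1.643e+04 s = 0.1901 d.
C = 0.8113·exp(−0.41·0.1901) = 0.8113·0.925 = 0.7505 mg/L.

0.750 mg/L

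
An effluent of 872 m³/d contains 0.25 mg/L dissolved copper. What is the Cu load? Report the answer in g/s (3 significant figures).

872 m³/d = 0.01009 m³/s.
Mass flux = Q·C = 0.01009 m³/s × 0.25 g/m³ = 0.002523 g/s.

0.00252 g/s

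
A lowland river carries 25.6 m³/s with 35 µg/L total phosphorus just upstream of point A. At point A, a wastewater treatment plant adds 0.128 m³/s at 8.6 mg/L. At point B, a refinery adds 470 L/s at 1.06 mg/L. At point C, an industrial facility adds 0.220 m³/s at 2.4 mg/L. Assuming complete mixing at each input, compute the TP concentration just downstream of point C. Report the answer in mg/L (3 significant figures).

0.114 mg/L

35 µg/L = 0.035 mg/L.
After input A: C = (25.6·0.035 + 0.128·8.6) / 25.73 = 0.07761 mg/L.
470 L/s = 0.47 m³/s.
After input B: C = (25.73·0.07761 + 0.47·1.06) / 26.2 = 0.09524 mg/L.
After input C: C = (26.2·0.09524 + 0.22·2.4) / 26.42 = 0.1144 mg/L.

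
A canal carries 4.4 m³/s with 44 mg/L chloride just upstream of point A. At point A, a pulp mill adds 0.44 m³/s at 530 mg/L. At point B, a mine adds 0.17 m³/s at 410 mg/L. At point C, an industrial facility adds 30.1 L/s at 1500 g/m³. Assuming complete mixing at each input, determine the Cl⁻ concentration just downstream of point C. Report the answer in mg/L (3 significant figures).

After input A: C = (4.4·44 + 0.44·530) / 4.84 = 88.18 mg/L.
After input B: C = (4.84·88.18 + 0.17·410) / 5.01 = 99.1 mg/L.
30.1 L/s = 0.0301 m³/s.
After input C: C = (5.01·99.1 + 0.0301·1500) / 5.04 = 107.5 mg/L.

107 mg/L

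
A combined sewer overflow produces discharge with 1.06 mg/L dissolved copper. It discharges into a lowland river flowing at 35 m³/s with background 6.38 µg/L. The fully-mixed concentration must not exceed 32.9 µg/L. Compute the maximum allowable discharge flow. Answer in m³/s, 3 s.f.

0.904 m³/s

6.38 µg/L = 0.00638 mg/L.
32.9 µg/L = 0.0329 mg/L.
Mass balance at complete mixing: C_std·(Q_w + Q_r) = Q_w·C_e + Q_r·C_b.
Rearranging, Q_w = Q_r·(C_std − C_b)/(C_e − C_std) = 35·(0.0329 − 0.00638) / (1.06 − 0.0329) = 0.9037 m³/s.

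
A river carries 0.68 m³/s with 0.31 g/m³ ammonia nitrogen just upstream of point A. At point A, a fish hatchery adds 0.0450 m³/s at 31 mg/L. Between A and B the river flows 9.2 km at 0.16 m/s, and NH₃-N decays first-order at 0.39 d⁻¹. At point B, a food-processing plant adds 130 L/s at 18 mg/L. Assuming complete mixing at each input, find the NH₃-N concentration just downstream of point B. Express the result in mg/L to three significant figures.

4.19 mg/L

After input A: C = (0.68·0.31 + 0.045·31) / 0.725 = 2.215 mg/L.
Over the 9.2 km reach to input B (t = 5.75e+04 s = 0.6655 d), decay gives C = 2.215·exp(−0.39·0.6655) = 1.709 mg/L.
130 L/s = 0.13 m³/s.
After input B: C = (0.725·1.709 + 0.13·18) / 0.855 = 4.186 mg/L.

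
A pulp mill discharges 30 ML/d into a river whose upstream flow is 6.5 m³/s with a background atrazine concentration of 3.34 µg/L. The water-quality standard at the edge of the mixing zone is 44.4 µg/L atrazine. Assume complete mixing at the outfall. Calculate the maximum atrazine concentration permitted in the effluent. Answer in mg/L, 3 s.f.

0.813 mg/L

30 ML/d = 0.3472 m³/s.
3.34 µg/L = 0.00334 mg/L.
44.4 µg/L = 0.0444 mg/L.
Mass balance: 0.0444·6.847 = 0.3472·Cₑ + 6.5·0.00334.
Cₑ = (0.304 − 0.02171) / 0.3472 = 0.813 mg/L.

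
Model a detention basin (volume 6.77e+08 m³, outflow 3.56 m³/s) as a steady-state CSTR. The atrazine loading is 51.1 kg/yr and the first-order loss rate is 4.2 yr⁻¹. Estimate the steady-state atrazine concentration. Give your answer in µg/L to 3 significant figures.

0.0173 µg/L

Outflow Q = 3.56 m³/s × 3.156e+07 s/yr = 1.123e+08 m³/yr.
Steady-state CSTR mass balance: W = Q·C + k·V·C, so C = W/(Q + kV).
Q + kV = 1.123e+08 + 4.2·6.77e+08 = 2.956e+09 m³/yr.
C = 51.1/2.956e+09 = 1.729e-08 kg/m³ = 1.729e-05 mg/L = 0.01729 µg/L.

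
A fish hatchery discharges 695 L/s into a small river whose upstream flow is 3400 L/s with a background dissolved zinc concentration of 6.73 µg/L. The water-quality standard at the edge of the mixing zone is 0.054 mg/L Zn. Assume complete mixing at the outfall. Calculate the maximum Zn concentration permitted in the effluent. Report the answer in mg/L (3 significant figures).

695 L/s = 0.695 m³/s.
3400 L/s = 3.4 m³/s.
6.73 µg/L = 0.00673 mg/L.
Mass balance: 0.054·4.095 = 0.695·Cₑ + 3.4·0.00673.
Cₑ = (0.2211 − 0.02288) / 0.695 = 0.2852 mg/L.

0.285 mg/L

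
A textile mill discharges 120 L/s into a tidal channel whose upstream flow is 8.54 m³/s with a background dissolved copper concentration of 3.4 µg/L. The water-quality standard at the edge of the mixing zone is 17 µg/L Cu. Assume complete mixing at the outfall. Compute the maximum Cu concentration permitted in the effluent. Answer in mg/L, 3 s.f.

120 L/s = 0.12 m³/s.
3.4 µg/L = 0.0034 mg/L.
17 µg/L = 0.017 mg/L.
Mass balance: 0.017·8.66 = 0.12·Cₑ + 8.54·0.0034.
Cₑ = (0.1472 − 0.02904) / 0.12 = 0.9849 mg/L.

0.985 mg/L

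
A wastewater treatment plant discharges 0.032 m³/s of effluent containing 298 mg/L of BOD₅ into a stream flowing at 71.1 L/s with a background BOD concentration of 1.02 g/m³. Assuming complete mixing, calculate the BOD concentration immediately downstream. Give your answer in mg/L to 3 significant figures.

71.1 L/s = 0.0711 m³/s.
Conservation of mass across the mixing zone: C = (0.032·298 + 0.0711·1.02) / (0.032 + 0.0711) = 9.609/0.1031 = 93.2 mg/L.

93.2 mg/L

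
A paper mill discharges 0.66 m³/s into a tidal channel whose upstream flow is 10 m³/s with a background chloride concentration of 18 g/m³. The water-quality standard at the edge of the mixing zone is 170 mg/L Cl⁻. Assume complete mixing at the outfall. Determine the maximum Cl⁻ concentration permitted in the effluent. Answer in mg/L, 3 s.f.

Mass balance: 170·10.66 = 0.66·Cₑ + 10·18.
Cₑ = (1812 − 180) / 0.66 = 2473 mg/L.

2470 mg/L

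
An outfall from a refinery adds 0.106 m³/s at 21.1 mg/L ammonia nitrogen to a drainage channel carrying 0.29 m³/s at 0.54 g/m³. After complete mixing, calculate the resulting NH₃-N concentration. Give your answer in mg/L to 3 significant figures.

By mass balance at complete mixing, C = (0.106·21.1 + 0.29·0.54) / (0.106 + 0.29) = 2.393/0.396 = 6.043 mg/L.

6.04 mg/L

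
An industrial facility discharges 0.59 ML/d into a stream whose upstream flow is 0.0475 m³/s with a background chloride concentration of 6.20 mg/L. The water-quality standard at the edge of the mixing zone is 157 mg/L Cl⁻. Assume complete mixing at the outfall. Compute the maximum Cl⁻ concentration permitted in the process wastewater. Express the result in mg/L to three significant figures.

1210 mg/L

0.59 ML/d = 0.006829 m³/s.
Mass balance: 157·0.05433 = 0.006829·Cₑ + 0.0475·6.2.
Cₑ = (8.53 − 0.2945) / 0.006829 = 1206 mg/L.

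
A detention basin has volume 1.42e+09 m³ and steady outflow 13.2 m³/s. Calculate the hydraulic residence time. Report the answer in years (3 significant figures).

3.41 yr

Q = 13.2 m³/s × 3.156e+07 s/yr = 4.166e+08 m³/yr.
Hydraulic residence time τ = V/Q = 1.42e+09/4.166e+08 = 3.409 yr.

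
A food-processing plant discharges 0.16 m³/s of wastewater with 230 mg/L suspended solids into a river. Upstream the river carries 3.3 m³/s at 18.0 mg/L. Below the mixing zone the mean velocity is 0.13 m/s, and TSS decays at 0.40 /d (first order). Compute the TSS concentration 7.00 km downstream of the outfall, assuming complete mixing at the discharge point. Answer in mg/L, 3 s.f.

After complete mixing, C₀ = (0.16·230 + 3.3·18) / 3.46 = 27.8 mg/L.
Travel time t = 7000 m / 0.13 m/s = 5.385e+04 s = 0.6232 d.
C = 27.8·exp(−0.40·0.6232) = 27.8·0.7794 = 21.67 mg/L.

21.7 mg/L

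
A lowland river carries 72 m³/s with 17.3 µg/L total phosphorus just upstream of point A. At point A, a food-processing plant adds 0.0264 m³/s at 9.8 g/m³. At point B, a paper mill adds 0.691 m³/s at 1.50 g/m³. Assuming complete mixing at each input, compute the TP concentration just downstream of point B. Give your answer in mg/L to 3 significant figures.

0.0349 mg/L

17.3 µg/L = 0.0173 mg/L.
After input A: C = (72·0.0173 + 0.0264·9.8) / 72.03 = 0.02089 mg/L.
After input B: C = (72.03·0.02089 + 0.691·1.5) / 72.72 = 0.03494 mg/L.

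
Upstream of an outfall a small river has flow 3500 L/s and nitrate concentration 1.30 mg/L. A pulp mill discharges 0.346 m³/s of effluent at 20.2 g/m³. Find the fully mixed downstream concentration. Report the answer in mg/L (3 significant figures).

3.00 mg/L

3500 L/s = 3.5 m³/s.
Conservation of mass across the mixing zone: C = (0.346·20.2 + 3.5·1.3) / (0.346 + 3.5) = 11.54/3.846 = 3 mg/L.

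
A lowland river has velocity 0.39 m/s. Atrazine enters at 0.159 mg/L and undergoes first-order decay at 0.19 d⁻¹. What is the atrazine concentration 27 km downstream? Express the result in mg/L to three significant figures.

0.137 mg/L

Travel time t = 27 km / 0.39 m/s = 2.7e+04/0.39 = 6.923e+04 s = 0.8013 d.
First-order decay: C = 0.159·exp(−0.19·0.8013) = 0.159·0.8588 = 0.1365 mg/L.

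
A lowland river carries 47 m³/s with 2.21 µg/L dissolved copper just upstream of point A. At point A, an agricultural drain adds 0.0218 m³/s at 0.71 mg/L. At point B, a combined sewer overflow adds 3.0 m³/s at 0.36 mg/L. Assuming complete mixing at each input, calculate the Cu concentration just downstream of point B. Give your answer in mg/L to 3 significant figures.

2.21 µg/L = 0.00221 mg/L.
After input A: C = (47·0.00221 + 0.0218·0.71) / 47.02 = 0.002538 mg/L.
After input B: C = (47.02·0.002538 + 3·0.36) / 50.02 = 0.02398 mg/L.

0.0240 mg/L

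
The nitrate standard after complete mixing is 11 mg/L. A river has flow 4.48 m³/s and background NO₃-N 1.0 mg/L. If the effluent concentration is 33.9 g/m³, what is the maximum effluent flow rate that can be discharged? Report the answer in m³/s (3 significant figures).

Mass balance at complete mixing: C_std·(Q_w + Q_r) = Q_w·C_e + Q_r·C_b.
Rearranging, Q_w = Q_r·(C_std − C_b)/(C_e − C_std) = 4.48·(11 − 1) / (33.9 − 11) = 1.956 m³/s.

1.96 m³/s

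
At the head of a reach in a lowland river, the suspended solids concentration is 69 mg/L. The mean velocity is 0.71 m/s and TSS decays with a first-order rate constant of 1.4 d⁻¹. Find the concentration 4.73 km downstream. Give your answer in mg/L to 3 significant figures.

Travel time t = 4.73 km / 0.71 m/s = 4730/0.71 = 6662 s = 0.07711 d.
First-order decay: C = 69·exp(−1.4·0.07711) = 69·0.8977 = 61.94 mg/L.

61.9 mg/L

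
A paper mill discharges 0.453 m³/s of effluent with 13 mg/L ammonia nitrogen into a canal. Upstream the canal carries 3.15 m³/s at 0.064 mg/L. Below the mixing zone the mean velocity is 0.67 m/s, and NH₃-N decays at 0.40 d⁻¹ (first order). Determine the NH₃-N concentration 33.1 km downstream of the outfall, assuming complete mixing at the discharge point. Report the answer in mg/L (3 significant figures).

1.34 mg/L

After complete mixing, C₀ = (0.453·13 + 3.15·0.064) / 3.603 = 1.69 mg/L.
Travel time t = 3.31e+04 m / 0.67 m/s = 4.94e+04 s = 0.5718 d.
C = 1.69·exp(−0.40·0.5718) = 1.69·0.7956 = 1.345 mg/L.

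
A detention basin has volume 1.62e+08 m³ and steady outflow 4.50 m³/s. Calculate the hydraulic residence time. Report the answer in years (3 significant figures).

1.14 yr

Q = 4.50 m³/s × 3.156e+07 s/yr = 1.42e+08 m³/yr.
Hydraulic residence time τ = V/Q = 1.62e+08/1.42e+08 = 1.141 yr.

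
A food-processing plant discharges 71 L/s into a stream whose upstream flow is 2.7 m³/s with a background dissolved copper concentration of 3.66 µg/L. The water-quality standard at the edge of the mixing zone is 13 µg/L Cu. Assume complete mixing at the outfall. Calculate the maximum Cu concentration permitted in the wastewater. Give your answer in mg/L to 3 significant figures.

71 L/s = 0.071 m³/s.
3.66 µg/L = 0.00366 mg/L.
13 µg/L = 0.013 mg/L.
Mass balance: 0.013·2.771 = 0.071·Cₑ + 2.7·0.00366.
Cₑ = (0.03602 − 0.009882) / 0.071 = 0.3682 mg/L.

0.368 mg/L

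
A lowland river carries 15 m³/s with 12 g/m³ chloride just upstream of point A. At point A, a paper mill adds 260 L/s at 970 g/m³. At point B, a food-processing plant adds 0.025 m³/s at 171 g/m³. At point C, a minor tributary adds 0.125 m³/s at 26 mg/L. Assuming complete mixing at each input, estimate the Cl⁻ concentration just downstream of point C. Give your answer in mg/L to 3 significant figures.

28.5 mg/L

260 L/s = 0.26 m³/s.
After input A: C = (15·12 + 0.26·970) / 15.26 = 28.32 mg/L.
After input B: C = (15.26·28.32 + 0.025·171) / 15.29 = 28.56 mg/L.
After input C: C = (15.29·28.56 + 0.125·26) / 15.41 = 28.54 mg/L.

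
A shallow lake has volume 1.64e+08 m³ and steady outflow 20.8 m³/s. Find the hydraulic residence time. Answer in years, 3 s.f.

Q = 20.8 m³/s × 3.156e+07 s/yr = 6.564e+08 m³/yr.
Hydraulic residence time τ = V/Q = 1.64e+08/6.564e+08 = 0.2498 yr.

0.250 yr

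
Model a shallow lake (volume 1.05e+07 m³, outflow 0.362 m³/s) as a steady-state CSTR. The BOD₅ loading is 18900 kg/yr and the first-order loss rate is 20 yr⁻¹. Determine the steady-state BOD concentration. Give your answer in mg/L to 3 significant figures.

0.0854 mg/L

Outflow Q = 0.362 m³/s × 3.156e+07 s/yr = 1.142e+07 m³/yr.
Steady-state CSTR mass balance: W = Q·C + k·V·C, so C = W/(Q + kV).
Q + kV = 1.142e+07 + 20·1.05e+07 = 2.214e+08 m³/yr.
C = 18900/2.214e+08 = 8.536e-05 kg/m³ = 0.08536 mg/L.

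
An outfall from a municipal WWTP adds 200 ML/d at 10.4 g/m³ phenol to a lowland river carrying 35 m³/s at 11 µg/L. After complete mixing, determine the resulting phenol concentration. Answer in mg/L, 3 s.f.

0.655 mg/L

200 ML/d = 2.315 m³/s.
11 µg/L = 0.011 mg/L.
Flow-weighted mixing gives C = (2.315·10.4 + 35·0.011) / (2.315 + 35) = 24.46/37.31 = 0.6555 mg/L.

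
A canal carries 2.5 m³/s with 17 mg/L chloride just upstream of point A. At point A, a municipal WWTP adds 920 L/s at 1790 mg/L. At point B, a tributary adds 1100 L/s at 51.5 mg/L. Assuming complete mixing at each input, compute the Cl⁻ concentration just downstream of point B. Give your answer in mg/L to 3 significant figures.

920 L/s = 0.92 m³/s.
After input A: C = (2.5·17 + 0.92·1790) / 3.42 = 493.9 mg/L.
1100 L/s = 1.1 m³/s.
After input B: C = (3.42·493.9 + 1.1·51.5) / 4.52 = 386.3 mg/L.

386 mg/L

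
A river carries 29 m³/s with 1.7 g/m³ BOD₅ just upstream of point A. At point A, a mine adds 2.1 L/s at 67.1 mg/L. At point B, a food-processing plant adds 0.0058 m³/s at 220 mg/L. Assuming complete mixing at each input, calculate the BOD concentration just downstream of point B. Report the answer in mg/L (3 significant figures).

2.1 L/s = 0.0021 m³/s.
After input A: C = (29·1.7 + 0.0021·67.1) / 29 = 1.705 mg/L.
After input B: C = (29·1.705 + 0.0058·220) / 29.01 = 1.748 mg/L.

1.75 mg/L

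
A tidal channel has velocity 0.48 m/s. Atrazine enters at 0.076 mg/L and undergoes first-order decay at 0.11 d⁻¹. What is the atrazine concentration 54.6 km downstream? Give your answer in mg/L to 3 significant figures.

Travel time t = 54.6 km / 0.48 m/s = 5.46e+04/0.48 = 1.138e+05 s = 1.317 d.
First-order decay: C = 0.076·exp(−0.11·1.317) = 0.076·0.8652 = 0.06575 mg/L.

0.0658 mg/L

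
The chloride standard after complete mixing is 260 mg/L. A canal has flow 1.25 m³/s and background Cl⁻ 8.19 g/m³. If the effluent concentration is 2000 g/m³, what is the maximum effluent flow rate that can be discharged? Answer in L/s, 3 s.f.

181 L/s

Mass balance at complete mixing: C_std·(Q_w + Q_r) = Q_w·C_e + Q_r·C_b.
Rearranging, Q_w = Q_r·(C_std − C_b)/(C_e − C_std) = 1.25·(260 − 8.19) / (2000 − 260) = 0.1809 m³/s.
= 180.9 L/s.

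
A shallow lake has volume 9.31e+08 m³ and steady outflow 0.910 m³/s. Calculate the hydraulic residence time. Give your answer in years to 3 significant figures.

Q = 0.910 m³/s × 3.156e+07 s/yr = 2.872e+07 m³/yr.
Hydraulic residence time τ = V/Q = 9.31e+08/2.872e+07 = 32.42 yr.

32.4 yr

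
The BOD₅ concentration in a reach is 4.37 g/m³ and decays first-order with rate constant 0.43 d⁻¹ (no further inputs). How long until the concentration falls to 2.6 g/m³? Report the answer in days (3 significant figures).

t = ln(C₀/C)/k = ln(4.37/2.6)/0.43 = 0.5193/0.43 = 1.208 d.

1.21 d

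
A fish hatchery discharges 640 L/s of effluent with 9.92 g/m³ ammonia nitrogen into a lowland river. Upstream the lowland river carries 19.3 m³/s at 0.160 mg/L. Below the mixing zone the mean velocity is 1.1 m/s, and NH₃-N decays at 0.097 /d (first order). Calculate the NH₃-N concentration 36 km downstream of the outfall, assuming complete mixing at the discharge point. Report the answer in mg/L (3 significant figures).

640 L/s = 0.64 m³/s.
After complete mixing, C₀ = (0.64·9.92 + 19.3·0.16) / 19.94 = 0.4733 mg/L.
Travel time t = 3.6e+04 m / 1.1 m/s = 3.273e+04 s = 0.3788 d.
C = 0.4733·exp(−0.097·0.3788) = 0.4733·0.9639 = 0.4562 mg/L.

0.456 mg/L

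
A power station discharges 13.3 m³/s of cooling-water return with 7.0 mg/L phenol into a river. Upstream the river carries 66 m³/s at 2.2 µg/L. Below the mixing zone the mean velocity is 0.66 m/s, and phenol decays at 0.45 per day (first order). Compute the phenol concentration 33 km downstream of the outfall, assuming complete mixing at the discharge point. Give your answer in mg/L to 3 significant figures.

2.2 µg/L = 0.0022 mg/L.
After complete mixing, C₀ = (13.3·7 + 66·0.0022) / 79.3 = 1.176 mg/L.
Travel time t = 3.3e+04 m / 0.66 m/s = 5e+04 s = 0.5787 d.
C = 1.176·exp(−0.45·0.5787) = 1.176·0.7707 = 0.9063 mg/L.

0.906 mg/L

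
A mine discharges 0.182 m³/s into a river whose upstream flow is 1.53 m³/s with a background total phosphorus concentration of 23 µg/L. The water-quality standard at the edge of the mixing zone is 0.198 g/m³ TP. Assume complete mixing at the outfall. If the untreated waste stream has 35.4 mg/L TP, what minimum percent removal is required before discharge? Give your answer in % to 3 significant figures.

23 µg/L = 0.023 mg/L.
Mass balance: 0.198·1.712 = 0.182·Cₑ + 1.53·0.023.
Cₑ = (0.339 − 0.03519) / 0.182 = 1.669 mg/L.
Required removal = 1 − 1.669/35.4 = 95.28 %.

95.3 %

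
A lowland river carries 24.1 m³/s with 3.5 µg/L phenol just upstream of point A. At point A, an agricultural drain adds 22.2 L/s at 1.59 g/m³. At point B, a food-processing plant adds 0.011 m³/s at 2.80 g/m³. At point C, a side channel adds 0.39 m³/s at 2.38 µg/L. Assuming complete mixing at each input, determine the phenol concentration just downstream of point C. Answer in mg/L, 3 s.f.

0.00617 mg/L

3.5 µg/L = 0.0035 mg/L.
22.2 L/s = 0.0222 m³/s.
After input A: C = (24.1·0.0035 + 0.0222·1.59) / 24.12 = 0.00496 mg/L.
After input B: C = (24.12·0.00496 + 0.011·2.8) / 24.13 = 0.006234 mg/L.
2.38 µg/L = 0.00238 mg/L.
After input C: C = (24.13·0.006234 + 0.39·0.00238) / 24.52 = 0.006173 mg/L.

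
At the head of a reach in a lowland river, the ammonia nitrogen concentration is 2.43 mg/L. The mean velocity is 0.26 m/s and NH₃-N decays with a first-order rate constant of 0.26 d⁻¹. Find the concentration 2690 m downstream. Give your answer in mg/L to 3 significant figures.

2.36 mg/L

Travel time t = 2690 m / 0.26 m/s = 2690/0.26 = 1.035e+04 s = 0.1197 d.
First-order decay: C = 2.43·exp(−0.26·0.1197) = 2.43·0.9693 = 2.356 mg/L.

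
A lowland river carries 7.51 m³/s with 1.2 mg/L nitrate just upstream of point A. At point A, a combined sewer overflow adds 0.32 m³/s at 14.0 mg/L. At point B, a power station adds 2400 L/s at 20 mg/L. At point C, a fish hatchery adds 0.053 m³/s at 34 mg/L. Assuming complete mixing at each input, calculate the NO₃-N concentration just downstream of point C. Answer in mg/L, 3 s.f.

After input A: C = (7.51·1.2 + 0.32·14) / 7.83 = 1.723 mg/L.
2400 L/s = 2.4 m³/s.
After input B: C = (7.83·1.723 + 2.4·20) / 10.23 = 6.011 mg/L.
After input C: C = (10.23·6.011 + 0.053·34) / 10.28 = 6.155 mg/L.

6.16 mg/L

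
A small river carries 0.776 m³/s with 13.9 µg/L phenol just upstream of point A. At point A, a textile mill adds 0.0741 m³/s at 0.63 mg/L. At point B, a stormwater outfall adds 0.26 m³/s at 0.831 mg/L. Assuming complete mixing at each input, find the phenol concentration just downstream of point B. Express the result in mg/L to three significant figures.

13.9 µg/L = 0.0139 mg/L.
After input A: C = (0.776·0.0139 + 0.0741·0.63) / 0.8501 = 0.0676 mg/L.
After input B: C = (0.8501·0.0676 + 0.26·0.831) / 1.11 = 0.2464 mg/L.

0.246 mg/L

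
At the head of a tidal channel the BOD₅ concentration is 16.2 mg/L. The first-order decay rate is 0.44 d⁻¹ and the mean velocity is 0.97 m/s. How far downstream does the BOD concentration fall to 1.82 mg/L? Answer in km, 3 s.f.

From C = C₀·e^(−kt), t = ln(C₀/C)/k = ln(16.2/1.82)/0.44 = 2.186/0.44 = 4.969 d.
Distance = v·t = 0.97 m/s × 4.293e+05 s = 4.164e+05 m = 416.4 km.

416 km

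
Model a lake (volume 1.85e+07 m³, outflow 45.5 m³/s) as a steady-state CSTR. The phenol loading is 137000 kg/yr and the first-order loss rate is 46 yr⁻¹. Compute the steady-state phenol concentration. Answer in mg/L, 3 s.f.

0.0599 mg/L

Outflow Q = 45.5 m³/s × 3.156e+07 s/yr = 1.436e+09 m³/yr.
Steady-state CSTR mass balance: W = Q·C + k·V·C, so C = W/(Q + kV).
Q + kV = 1.436e+09 + 46·1.85e+07 = 2.287e+09 m³/yr.
C = 137000/2.287e+09 = 5.991e-05 kg/m³ = 0.05991 mg/L.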